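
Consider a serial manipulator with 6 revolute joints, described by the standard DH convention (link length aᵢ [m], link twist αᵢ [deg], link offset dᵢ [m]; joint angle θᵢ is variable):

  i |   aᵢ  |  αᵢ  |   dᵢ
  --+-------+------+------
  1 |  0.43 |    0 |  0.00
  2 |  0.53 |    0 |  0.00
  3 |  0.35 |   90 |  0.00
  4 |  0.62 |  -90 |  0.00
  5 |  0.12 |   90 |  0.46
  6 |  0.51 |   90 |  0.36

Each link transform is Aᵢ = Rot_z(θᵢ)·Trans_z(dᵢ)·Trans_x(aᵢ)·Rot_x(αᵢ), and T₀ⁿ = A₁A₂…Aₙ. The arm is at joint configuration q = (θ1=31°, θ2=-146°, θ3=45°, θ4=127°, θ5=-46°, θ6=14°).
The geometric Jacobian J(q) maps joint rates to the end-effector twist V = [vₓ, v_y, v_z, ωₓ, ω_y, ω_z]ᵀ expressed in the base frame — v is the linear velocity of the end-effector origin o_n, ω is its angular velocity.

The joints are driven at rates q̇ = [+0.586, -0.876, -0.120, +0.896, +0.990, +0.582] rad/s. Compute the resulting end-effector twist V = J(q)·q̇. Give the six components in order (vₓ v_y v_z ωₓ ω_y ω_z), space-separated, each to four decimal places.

-0.2286 1.5150 -0.5082 -1.4061 0.0615 -1.3402

o_n = [-0.7079, 0.0590, 0.2784]
J₁: ẑ×o_n = [-0.0590, -0.7079, 0.0000], ω = ẑ
J2: z=[0.0000, 0.0000, 1.0000] o=[0.3686, 0.2215, 0.0000] → [0.1625, -1.0765, 0.0000, 0.0000, 0.0000, 1.0000]
J3: z=[0.0000, 0.0000, 1.0000] o=[0.1446, -0.2589, 0.0000] → [-0.3178, -0.8525, 0.0000, 0.0000, 0.0000, 1.0000]
J4: z=[-0.9397, -0.3420, 0.0000] o=[0.2643, -0.5878, 0.0000] → [-0.0952, 0.2616, -0.9402, -0.9397, -0.3420, 0.0000]
J5: z=[-0.2731, 0.7505, -0.6018] o=[0.1367, -0.2371, 0.4952] → [0.0155, 0.4491, 0.5529, -0.2731, 0.7505, -0.6018]
J6: z=[-0.5047, -0.6444, -0.5745] o=[-0.0872, 0.1257, 0.2849] → [-0.0341, 0.3533, -0.3663, -0.5047, -0.6444, -0.5745]
V = J·q̇ = [-0.2286, 1.5150, -0.5082, -1.4061, 0.0615, -1.3402]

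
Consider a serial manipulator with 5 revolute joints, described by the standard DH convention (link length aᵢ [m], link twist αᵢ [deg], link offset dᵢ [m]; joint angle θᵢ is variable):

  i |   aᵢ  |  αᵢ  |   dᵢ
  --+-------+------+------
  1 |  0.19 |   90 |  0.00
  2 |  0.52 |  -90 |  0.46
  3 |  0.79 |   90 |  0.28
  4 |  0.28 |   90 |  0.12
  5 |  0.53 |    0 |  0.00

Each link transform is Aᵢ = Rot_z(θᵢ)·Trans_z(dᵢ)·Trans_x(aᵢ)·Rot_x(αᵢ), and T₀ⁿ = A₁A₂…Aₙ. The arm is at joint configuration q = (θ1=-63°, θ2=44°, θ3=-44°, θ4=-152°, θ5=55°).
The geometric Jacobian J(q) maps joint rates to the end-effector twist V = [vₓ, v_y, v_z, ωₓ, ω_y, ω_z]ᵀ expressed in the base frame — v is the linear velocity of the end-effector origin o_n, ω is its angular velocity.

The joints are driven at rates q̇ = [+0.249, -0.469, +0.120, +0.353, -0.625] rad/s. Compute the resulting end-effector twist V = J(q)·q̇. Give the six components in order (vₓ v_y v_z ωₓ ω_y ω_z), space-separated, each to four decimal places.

0.5833 -0.4417 -0.2634 0.1351 -0.2403 -0.0854

o_n = [-0.7419, -0.8551, 0.2351]
J₁: ẑ×o_n = [0.8551, -0.7419, 0.0000], ω = ẑ
J2: z=[-0.8910, -0.4540, 0.0000] o=[0.0863, -0.1693, 0.0000] → [-0.1067, 0.2095, 0.2351, -0.8910, -0.4540, 0.0000]
J3: z=[-0.3154, 0.6189, 0.7193] o=[-0.1538, -0.7114, 0.3612] → [0.0253, -0.4628, 0.4093, -0.3154, 0.6189, 0.7193]
J4: z=[-0.8678, 0.1187, -0.4826] o=[-0.5455, -1.1515, 0.9574] → [0.0573, -0.5320, -0.2339, -0.8678, 0.1187, -0.4826]
J5: z=[-0.0982, 0.9110, 0.4005] o=[-0.5132, -1.0267, 0.6814] → [-0.4753, -0.1354, 0.1915, -0.0982, 0.9110, 0.4005]
V = J·q̇ = [0.5833, -0.4417, -0.2634, 0.1351, -0.2403, -0.0854]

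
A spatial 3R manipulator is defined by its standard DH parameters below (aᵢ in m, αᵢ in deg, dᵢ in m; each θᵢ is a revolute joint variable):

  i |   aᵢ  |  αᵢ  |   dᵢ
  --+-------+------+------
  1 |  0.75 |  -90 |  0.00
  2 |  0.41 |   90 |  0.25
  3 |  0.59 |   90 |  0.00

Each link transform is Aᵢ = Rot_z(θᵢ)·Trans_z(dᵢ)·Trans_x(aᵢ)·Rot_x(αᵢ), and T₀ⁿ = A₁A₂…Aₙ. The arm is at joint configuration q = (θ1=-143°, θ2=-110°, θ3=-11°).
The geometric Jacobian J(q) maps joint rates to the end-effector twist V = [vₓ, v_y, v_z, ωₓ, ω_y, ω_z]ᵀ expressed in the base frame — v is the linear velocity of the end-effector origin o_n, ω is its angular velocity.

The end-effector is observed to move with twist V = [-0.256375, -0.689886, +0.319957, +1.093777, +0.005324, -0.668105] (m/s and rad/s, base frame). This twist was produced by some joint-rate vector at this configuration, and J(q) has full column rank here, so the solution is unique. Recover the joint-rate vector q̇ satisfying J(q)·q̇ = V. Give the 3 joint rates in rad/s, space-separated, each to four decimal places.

-0.3490 0.6540 0.9330

o_n = [-0.2461, -0.3575, 0.9295]
J₁: ẑ×o_n = [0.3575, -0.2461, 0.0000], ω = ẑ
J2: z=[0.6018, -0.7986, 0.0000] o=[-0.5990, -0.4514, 0.0000] → [-0.7423, -0.5594, 0.3383, 0.6018, -0.7986, 0.0000]
J3: z=[0.7505, 0.5655, -0.3420] o=[-0.3365, -0.5666, 0.3853] → [0.3793, -0.4394, 0.1058, 0.7505, 0.5655, -0.3420]
q̇ = J⁺·V = [-0.3490, 0.6540, 0.9330]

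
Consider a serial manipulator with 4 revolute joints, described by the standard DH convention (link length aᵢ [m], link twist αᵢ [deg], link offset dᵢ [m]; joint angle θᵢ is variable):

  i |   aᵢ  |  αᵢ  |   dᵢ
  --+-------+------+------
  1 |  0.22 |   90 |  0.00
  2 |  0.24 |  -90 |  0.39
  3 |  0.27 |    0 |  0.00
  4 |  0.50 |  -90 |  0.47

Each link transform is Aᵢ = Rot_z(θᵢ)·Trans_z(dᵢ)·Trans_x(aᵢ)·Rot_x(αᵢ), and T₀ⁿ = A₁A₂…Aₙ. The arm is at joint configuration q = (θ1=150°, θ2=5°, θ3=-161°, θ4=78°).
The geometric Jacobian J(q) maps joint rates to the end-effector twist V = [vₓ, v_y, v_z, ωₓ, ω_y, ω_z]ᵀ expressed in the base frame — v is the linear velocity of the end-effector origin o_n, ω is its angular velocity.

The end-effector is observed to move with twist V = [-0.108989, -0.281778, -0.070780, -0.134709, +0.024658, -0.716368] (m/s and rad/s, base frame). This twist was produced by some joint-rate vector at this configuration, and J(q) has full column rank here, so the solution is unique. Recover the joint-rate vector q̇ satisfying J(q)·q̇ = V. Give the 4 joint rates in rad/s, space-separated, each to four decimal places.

o_n = [0.2927, 0.9559, 0.4722]
J₁: ẑ×o_n = [-0.9559, 0.2927, 0.0000], ω = ẑ
J2: z=[0.5000, 0.8660, 0.0000] o=[-0.1905, 0.1100, 0.0000] → [0.4089, -0.2361, 0.0045, 0.5000, 0.8660, 0.0000]
J3: z=[0.0755, -0.0436, 0.9962] o=[-0.2026, 0.5673, 0.0209] → [-0.4068, 0.4593, 0.0509, 0.0755, -0.0436, 0.9962]
J4: z=[0.0755, -0.0436, 0.9962] o=[0.0616, 0.5163, -0.0013] → [-0.4586, 0.1944, 0.0433, 0.0755, -0.0436, 0.9962]
q̇ = J⁺·V = [0.7580, -0.0460, -0.8560, -0.6240]

0.7580 -0.0460 -0.8560 -0.6240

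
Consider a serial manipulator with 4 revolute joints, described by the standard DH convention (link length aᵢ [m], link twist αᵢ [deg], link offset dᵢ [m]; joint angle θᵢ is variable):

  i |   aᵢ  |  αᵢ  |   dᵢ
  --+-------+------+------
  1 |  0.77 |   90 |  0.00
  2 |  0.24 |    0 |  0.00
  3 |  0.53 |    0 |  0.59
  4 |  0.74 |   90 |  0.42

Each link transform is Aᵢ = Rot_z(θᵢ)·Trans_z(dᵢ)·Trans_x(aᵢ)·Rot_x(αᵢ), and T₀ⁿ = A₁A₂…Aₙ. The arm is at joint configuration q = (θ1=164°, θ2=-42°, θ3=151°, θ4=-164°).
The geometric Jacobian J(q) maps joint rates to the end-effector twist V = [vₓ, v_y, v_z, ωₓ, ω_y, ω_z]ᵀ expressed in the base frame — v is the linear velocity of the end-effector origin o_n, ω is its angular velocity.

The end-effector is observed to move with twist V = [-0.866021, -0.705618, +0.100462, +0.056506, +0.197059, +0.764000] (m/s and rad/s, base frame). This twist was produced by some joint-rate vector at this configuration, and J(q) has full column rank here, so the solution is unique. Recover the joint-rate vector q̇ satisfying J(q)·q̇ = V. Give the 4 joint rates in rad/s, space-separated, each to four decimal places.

o_n = [-0.8754, 1.3017, -0.2656]
J₁: ẑ×o_n = [-1.3017, -0.8754, 0.0000], ω = ẑ
J2: z=[0.2756, 0.9613, 0.0000] o=[-0.7402, 0.2122, 0.0000] → [-0.2553, 0.0732, 0.4303, 0.2756, 0.9613, 0.0000]
J3: z=[0.2756, 0.9613, 0.0000] o=[-0.9116, 0.2614, -0.1606] → [-0.1010, 0.0290, 0.2519, 0.2756, 0.9613, 0.0000]
J4: z=[0.2756, 0.9613, 0.0000] o=[-0.5831, 0.7810, 0.3405] → [-0.5827, 0.1671, 0.4244, 0.2756, 0.9613, 0.0000]
q̇ = J⁺·V = [0.7640, 0.8310, -0.0500, -0.5760]

0.7640 0.8310 -0.0500 -0.5760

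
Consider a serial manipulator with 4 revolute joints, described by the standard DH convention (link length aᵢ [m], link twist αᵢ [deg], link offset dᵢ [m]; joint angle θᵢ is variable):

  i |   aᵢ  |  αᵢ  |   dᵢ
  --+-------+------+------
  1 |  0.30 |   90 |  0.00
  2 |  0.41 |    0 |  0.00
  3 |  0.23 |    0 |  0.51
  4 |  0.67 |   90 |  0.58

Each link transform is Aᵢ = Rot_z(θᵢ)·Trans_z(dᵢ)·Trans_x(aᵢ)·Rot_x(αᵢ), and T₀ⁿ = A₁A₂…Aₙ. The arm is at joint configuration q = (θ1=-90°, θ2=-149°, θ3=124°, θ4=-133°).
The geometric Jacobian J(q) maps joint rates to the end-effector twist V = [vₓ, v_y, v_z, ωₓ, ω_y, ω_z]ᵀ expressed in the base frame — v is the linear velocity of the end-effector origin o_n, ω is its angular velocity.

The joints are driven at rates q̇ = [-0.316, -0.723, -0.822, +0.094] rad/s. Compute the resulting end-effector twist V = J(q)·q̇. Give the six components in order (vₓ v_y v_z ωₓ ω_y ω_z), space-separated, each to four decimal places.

o_n = [-1.0900, 0.4642, -0.5594]
J₁: ẑ×o_n = [-0.4642, -1.0900, 0.0000], ω = ẑ
J2: z=[-1.0000, -0.0000, 0.0000] o=[0.0000, -0.3000, 0.0000] → [-0.0000, -0.5594, -0.7642, -1.0000, -0.0000, 0.0000]
J3: z=[-1.0000, -0.0000, 0.0000] o=[-0.0000, 0.0514, -0.2112] → [-0.0000, -0.3482, -0.4128, -1.0000, -0.0000, 0.0000]
J4: z=[-1.0000, -0.0000, 0.0000] o=[-0.5100, -0.1570, -0.3084] → [-0.0000, -0.2510, -0.6212, -1.0000, -0.0000, 0.0000]
V = J·q̇ = [0.1467, 1.0115, 0.8334, 1.4510, 0.0000, -0.3160]

0.1467 1.0115 0.8334 1.4510 0.0000 -0.3160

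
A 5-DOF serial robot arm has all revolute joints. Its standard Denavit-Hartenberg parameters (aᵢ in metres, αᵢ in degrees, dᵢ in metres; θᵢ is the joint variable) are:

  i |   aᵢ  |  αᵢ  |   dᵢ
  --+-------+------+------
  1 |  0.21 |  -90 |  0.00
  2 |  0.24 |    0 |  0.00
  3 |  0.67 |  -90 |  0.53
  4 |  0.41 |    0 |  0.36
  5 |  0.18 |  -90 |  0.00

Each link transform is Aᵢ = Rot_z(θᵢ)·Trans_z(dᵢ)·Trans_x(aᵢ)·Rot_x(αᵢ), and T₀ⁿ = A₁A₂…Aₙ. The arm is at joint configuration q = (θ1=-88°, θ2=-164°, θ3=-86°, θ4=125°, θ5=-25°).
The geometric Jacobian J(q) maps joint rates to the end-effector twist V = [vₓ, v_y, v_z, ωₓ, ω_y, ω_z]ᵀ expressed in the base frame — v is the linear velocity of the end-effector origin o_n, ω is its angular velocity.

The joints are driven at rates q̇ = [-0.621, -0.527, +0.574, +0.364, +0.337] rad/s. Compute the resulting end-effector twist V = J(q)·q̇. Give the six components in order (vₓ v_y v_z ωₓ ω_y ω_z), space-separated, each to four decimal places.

o_n = [-0.0005, 0.4973, -0.1900]
J₁: ẑ×o_n = [-0.4973, -0.0005, 0.0000], ω = ẑ
J2: z=[0.9994, 0.0349, 0.0000] o=[0.0073, -0.2099, 0.0000] → [-0.0066, 0.1898, 0.7070, 0.9994, 0.0349, 0.0000]
J3: z=[0.9994, 0.0349, 0.0000] o=[-0.0007, 0.0207, 0.0662] → [-0.0089, 0.2560, 0.4763, 0.9994, 0.0349, 0.0000]
J4: z=[-0.0328, 0.9391, 0.3420] o=[0.5210, 0.2682, -0.5634] → [0.2724, -0.1661, 0.4822, -0.0328, 0.9391, 0.3420]
J5: z=[-0.0328, 0.9391, 0.3420] o=[0.1763, 0.5142, -0.2193] → [0.0334, -0.0595, 0.1666, -0.0328, 0.9391, 0.3420]
V = J·q̇ = [0.4176, -0.0333, 0.1325, 0.0240, 0.6600, -0.3812]

0.4176 -0.0333 0.1325 0.0240 0.6600 -0.3812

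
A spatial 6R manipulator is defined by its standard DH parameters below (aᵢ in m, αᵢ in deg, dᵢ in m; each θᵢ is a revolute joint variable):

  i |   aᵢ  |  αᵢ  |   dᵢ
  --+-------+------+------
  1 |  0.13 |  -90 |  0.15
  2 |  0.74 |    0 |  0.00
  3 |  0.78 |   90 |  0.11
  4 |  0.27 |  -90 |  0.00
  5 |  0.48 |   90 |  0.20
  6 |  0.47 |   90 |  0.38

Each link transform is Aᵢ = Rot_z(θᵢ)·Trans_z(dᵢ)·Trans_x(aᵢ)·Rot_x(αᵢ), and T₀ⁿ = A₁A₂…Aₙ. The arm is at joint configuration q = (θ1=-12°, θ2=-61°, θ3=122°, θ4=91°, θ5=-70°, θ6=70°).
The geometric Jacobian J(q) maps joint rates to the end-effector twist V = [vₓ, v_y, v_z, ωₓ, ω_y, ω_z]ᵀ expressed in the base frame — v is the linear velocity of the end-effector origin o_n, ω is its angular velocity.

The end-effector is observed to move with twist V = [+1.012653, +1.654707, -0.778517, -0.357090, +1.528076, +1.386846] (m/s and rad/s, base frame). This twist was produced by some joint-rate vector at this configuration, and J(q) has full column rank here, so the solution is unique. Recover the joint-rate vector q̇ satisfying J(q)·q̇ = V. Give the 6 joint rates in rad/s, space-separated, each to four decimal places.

0.9250 0.4900 0.4610 -0.1840 0.7190 -0.5130

o_n = [1.2169, -0.0227, 1.0331]
J₁: ẑ×o_n = [0.0227, 1.2169, -0.0000], ω = ẑ
J2: z=[0.2079, 0.9781, 0.0000] o=[0.1272, -0.0270, 0.1500] → [0.8638, -0.1836, -1.0650, 0.2079, 0.9781, 0.0000]
J3: z=[0.2079, 0.9781, 0.0000] o=[0.4781, -0.1016, 0.7972] → [0.2307, -0.0490, -0.7063, 0.2079, 0.9781, 0.0000]
J4: z=[0.8555, -0.1818, 0.4848] o=[0.8708, -0.0726, 0.1150] → [-0.1912, -0.6176, 0.1057, 0.8555, -0.1818, 0.4848]
J5: z=[-0.4778, 0.0837, 0.8745] o=[0.9247, 0.1919, 0.1191] → [0.2641, 0.6922, 0.0780, -0.4778, 0.0837, 0.8745]
J6: z=[0.1050, -0.9829, 0.1515] o=[1.2478, 0.2875, 0.5152] → [-0.4620, -0.0591, -0.0629, 0.1050, -0.9829, 0.1515]
q̇ = J⁺·V = [0.9250, 0.4900, 0.4610, -0.1840, 0.7190, -0.5130]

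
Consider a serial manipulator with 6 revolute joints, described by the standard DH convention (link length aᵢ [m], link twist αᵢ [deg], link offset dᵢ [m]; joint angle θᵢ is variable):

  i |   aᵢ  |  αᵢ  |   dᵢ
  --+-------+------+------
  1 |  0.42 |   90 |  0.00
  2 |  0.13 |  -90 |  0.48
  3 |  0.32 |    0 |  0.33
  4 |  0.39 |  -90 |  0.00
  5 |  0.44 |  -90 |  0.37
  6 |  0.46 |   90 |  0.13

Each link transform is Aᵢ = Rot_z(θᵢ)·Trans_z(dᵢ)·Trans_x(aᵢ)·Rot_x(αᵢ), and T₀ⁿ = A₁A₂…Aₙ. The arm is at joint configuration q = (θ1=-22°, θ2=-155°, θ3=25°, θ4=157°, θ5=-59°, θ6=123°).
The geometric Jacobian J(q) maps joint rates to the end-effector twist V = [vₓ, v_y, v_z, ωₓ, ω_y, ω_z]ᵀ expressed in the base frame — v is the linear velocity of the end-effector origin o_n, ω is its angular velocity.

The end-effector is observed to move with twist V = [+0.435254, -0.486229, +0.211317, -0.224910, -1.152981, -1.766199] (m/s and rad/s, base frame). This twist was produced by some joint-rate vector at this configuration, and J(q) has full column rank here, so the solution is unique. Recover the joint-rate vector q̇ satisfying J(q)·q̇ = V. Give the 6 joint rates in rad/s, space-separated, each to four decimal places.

0.2820 0.4610 0.8870 0.6800 0.7150 -0.7450

o_n = [0.5756, -0.6099, -0.3099]
J₁: ẑ×o_n = [0.6099, 0.5756, -0.0000], ω = ẑ
J2: z=[-0.3746, -0.9272, 0.0000] o=[0.3894, -0.1573, 0.0000] → [0.2873, -0.1161, 0.3422, -0.3746, -0.9272, 0.0000]
J3: z=[0.3918, -0.1583, -0.9063] o=[0.1004, -0.5582, -0.0549] → [-0.0065, -0.3308, 0.0550, 0.3918, -0.1583, -0.9063]
J4: z=[0.3918, -0.1583, -0.9063] o=[0.0366, -0.3866, -0.4766] → [-0.2288, -0.5538, -0.0022, 0.3918, -0.1583, -0.9063]
J5: z=[-0.4037, -0.9148, -0.0147] o=[0.3591, -0.5316, -0.3119] → [-0.0030, -0.0024, 0.2297, -0.4037, -0.9148, -0.0147]
J6: z=[0.5068, -0.2370, 0.8288] o=[0.5448, -1.0140, -0.5634] → [-0.3950, -0.1030, 0.2121, 0.5068, -0.2370, 0.8288]
q̇ = J⁺·V = [0.2820, 0.4610, 0.8870, 0.6800, 0.7150, -0.7450]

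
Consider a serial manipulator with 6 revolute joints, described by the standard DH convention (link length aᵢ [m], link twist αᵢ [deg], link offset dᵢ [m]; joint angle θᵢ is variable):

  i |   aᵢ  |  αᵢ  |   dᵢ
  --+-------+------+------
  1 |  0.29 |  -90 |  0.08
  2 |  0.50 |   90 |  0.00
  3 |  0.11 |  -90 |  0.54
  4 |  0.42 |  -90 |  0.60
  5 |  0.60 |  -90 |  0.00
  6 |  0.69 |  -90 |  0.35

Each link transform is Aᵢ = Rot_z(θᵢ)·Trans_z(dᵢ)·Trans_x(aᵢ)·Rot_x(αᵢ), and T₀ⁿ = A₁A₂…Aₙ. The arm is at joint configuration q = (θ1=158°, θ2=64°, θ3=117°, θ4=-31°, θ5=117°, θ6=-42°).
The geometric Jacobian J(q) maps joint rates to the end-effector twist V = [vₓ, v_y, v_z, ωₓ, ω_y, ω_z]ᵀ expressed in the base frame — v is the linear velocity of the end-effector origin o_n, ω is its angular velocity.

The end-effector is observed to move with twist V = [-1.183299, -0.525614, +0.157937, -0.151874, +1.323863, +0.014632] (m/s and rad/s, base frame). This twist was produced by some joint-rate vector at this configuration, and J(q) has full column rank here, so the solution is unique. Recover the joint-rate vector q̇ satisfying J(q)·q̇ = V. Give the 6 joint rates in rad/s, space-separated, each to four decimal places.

0.3140 -0.9230 0.1130 -0.4950 -0.5230 0.2620

o_n = [-0.5468, 0.0999, -0.5790]
J₁: ẑ×o_n = [-0.0999, -0.5468, 0.0000], ω = ẑ
J2: z=[-0.3746, -0.9272, 0.0000] o=[-0.2689, 0.1086, 0.0800] → [0.6110, -0.2469, -0.2544, -0.3746, -0.9272, 0.0000]
J3: z=[-0.8333, 0.3367, 0.4384] o=[-0.4721, 0.1907, -0.3694] → [-0.0307, -0.2074, 0.1009, -0.8333, 0.3367, 0.4384]
J4: z=[0.5322, 0.2746, 0.8008] o=[-0.9385, 0.2735, -0.0878] → [0.0041, 0.5752, -0.2000, 0.5322, 0.2746, 0.8008]
J5: z=[0.6374, -0.7525, -0.1656] o=[-0.8532, 0.1868, 0.6344] → [0.8987, 0.7228, 0.1751, 0.6374, -0.7525, -0.1656]
J6: z=[0.7380, 0.6580, -0.1492] o=[-0.9860, 0.2031, 0.0495] → [-0.4290, 0.3984, -0.3652, 0.7380, 0.6580, -0.1492]
q̇ = J⁺·V = [0.3140, -0.9230, 0.1130, -0.4950, -0.5230, 0.2620]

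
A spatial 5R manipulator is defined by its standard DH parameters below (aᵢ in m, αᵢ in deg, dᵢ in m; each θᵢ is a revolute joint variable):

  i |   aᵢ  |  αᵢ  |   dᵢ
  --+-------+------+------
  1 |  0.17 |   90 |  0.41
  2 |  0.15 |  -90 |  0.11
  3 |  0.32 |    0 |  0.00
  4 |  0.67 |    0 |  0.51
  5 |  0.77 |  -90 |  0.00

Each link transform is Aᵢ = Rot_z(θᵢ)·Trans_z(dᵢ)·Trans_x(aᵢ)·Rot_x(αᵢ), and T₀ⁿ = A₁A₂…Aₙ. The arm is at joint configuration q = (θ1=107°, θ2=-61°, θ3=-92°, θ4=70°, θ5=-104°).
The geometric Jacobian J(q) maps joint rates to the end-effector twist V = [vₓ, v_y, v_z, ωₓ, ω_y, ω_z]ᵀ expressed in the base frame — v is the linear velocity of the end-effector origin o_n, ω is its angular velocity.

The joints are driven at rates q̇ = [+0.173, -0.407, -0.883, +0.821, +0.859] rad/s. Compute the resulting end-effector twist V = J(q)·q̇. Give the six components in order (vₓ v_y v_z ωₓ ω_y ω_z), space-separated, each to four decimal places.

0.1543 0.3745 -0.4159 -0.5930 0.5476 0.5594

o_n = [1.0231, 1.1129, 0.3884]
J₁: ẑ×o_n = [-1.1129, 1.0231, 0.0000], ω = ẑ
J2: z=[0.9563, 0.2924, 0.0000] o=[-0.0497, 0.1626, 0.4100] → [-0.0063, 0.0207, 0.5951, 0.9563, 0.2924, 0.0000]
J3: z=[-0.2557, 0.8364, 0.4848] o=[0.0342, 0.2643, 0.2788] → [-0.3198, 0.5074, -1.0441, -0.2557, 0.8364, 0.4848]
J4: z=[-0.2557, 0.8364, 0.4848] o=[0.3416, 0.3526, 0.2886] → [-0.2851, 0.3559, -0.7644, -0.2557, 0.8364, 0.4848]
J5: z=[-0.2557, 0.8364, 0.4848] o=[0.3632, 1.1406, -0.0075] → [0.3445, 0.4211, -0.5448, -0.2557, 0.8364, 0.4848]
V = J·q̇ = [0.1543, 0.3745, -0.4159, -0.5930, 0.5476, 0.5594]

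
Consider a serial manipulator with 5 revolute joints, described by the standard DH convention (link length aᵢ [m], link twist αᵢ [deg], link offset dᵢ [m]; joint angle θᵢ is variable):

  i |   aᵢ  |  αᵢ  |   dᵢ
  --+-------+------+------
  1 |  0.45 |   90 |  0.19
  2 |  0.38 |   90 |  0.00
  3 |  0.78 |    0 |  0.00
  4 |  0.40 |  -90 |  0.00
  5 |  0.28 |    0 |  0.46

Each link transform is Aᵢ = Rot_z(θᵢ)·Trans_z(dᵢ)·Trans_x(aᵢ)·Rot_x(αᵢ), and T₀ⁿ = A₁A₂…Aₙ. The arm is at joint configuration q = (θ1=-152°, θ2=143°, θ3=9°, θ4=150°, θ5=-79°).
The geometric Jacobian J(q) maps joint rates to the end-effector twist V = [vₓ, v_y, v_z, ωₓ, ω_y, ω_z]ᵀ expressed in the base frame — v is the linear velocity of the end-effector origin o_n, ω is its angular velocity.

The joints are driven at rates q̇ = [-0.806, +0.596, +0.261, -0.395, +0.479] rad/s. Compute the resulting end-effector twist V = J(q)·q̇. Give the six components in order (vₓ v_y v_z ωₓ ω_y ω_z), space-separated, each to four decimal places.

o_n = [-0.0789, -0.2061, 0.7479]
J₁: ẑ×o_n = [0.2061, -0.0789, 0.0000], ω = ẑ
J2: z=[-0.4695, 0.8829, 0.0000] o=[-0.3973, -0.2113, 0.1900] → [0.4926, 0.2619, -0.2836, -0.4695, 0.8829, 0.0000]
J3: z=[-0.5314, -0.2825, 0.7986] o=[-0.1294, -0.0688, 0.4187] → [0.0166, 0.2152, 0.0872, -0.5314, -0.2825, 0.7986]
J4: z=[-0.5314, -0.2825, 0.7986] o=[0.3566, 0.3278, 0.8823] → [0.4644, -0.4192, 0.1607, -0.5314, -0.2825, 0.7986]
J5: z=[0.1856, -0.9587, -0.2157] o=[0.0260, 0.3144, 0.6576] → [-0.1988, 0.0059, -0.1971, 0.1856, -0.9587, -0.2157]
V = J·q̇ = [-0.1468, 0.4442, -0.3041, -0.1197, 0.1049, -1.0163]

-0.1468 0.4442 -0.3041 -0.1197 0.1049 -1.0163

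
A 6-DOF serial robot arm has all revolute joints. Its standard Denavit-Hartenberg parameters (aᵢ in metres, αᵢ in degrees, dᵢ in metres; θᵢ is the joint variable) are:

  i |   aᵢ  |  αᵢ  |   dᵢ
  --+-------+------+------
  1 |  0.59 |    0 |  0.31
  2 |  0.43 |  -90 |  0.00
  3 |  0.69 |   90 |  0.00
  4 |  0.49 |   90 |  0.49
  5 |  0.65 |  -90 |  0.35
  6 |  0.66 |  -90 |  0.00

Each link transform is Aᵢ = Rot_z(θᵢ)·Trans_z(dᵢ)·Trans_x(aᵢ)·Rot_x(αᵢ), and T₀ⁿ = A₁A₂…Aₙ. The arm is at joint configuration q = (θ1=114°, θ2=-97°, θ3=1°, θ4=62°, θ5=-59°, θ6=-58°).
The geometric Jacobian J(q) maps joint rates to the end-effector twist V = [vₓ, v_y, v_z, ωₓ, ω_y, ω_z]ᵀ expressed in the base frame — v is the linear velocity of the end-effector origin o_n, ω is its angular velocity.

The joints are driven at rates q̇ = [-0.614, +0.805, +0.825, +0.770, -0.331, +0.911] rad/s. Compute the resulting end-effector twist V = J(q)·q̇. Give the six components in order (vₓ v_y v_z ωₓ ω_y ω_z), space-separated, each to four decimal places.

o_n = [1.9094, 1.6774, -0.0912]
J₁: ẑ×o_n = [-1.6774, 1.9094, 0.0000], ω = ẑ
J2: z=[0.0000, 0.0000, 1.0000] o=[-0.2400, 0.5390, 0.3100] → [-1.1384, 2.1494, 0.0000, 0.0000, 0.0000, 1.0000]
J3: z=[-0.2924, 0.9563, 0.0000] o=[0.1712, 0.6647, 0.3100] → [-0.3837, -0.1173, -1.9583, -0.2924, 0.9563, 0.0000]
J4: z=[0.0167, 0.0051, 0.9998] o=[0.8310, 0.8664, 0.2980] → [-0.8128, 1.0848, 0.0080, 0.0167, 0.0051, 0.9998]
J5: z=[0.9815, -0.1908, -0.0154] o=[0.9326, 1.3499, 0.7839] → [0.1720, 0.8438, 0.5078, 0.9815, -0.1908, -0.0154]
J6: z=[0.1721, 0.8440, 0.5079] o=[1.3307, 1.6089, 0.2187] → [-0.2963, 0.3473, -0.4767, 0.1721, 0.8440, 0.5079]
V = J·q̇ = [-1.1557, 1.3334, -2.2117, -0.3965, 1.6250, 1.4287]

-1.1557 1.3334 -2.2117 -0.3965 1.6250 1.4287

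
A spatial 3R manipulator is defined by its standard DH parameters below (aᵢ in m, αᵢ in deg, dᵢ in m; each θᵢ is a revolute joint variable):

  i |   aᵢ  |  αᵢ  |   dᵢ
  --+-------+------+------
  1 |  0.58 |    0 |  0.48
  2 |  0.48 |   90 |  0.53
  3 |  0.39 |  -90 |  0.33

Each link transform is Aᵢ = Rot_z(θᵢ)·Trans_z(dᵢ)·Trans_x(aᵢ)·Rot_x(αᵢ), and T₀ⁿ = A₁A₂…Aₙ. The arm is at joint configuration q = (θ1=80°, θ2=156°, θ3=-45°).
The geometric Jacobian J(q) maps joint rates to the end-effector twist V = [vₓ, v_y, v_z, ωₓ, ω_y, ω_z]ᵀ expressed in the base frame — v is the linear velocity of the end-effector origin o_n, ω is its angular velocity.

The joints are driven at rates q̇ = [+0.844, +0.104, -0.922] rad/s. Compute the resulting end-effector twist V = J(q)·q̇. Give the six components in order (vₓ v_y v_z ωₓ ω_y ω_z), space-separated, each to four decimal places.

0.0791 -0.3642 -0.2543 0.7644 -0.5156 0.9480

o_n = [-0.5955, 0.1292, 0.7342]
J₁: ẑ×o_n = [-0.1292, -0.5955, 0.0000], ω = ẑ
J2: z=[0.0000, 0.0000, 1.0000] o=[0.1007, 0.5712, 0.4800] → [0.4420, -0.6962, 0.0000, 0.0000, 0.0000, 1.0000]
J3: z=[-0.8290, 0.5592, 0.0000] o=[-0.1677, 0.1733, 1.0100] → [-0.1542, -0.2286, 0.2758, -0.8290, 0.5592, 0.0000]
V = J·q̇ = [0.0791, -0.3642, -0.2543, 0.7644, -0.5156, 0.9480]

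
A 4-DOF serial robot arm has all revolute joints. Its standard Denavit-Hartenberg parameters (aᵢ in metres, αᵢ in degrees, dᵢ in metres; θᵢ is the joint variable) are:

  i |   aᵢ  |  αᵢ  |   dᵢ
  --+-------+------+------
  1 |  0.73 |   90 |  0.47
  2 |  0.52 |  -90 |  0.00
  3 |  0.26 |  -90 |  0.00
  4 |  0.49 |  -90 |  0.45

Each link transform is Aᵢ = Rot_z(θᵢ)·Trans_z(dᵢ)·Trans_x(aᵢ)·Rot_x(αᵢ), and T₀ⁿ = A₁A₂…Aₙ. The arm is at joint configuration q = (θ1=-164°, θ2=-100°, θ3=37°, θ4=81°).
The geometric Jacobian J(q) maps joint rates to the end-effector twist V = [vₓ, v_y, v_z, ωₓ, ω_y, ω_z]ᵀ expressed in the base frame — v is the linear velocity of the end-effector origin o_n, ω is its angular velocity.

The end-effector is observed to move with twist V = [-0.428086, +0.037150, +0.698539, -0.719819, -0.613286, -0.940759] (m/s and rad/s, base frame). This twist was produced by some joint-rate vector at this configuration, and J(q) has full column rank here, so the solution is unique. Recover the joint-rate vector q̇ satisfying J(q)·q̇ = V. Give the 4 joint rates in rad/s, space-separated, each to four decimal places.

-0.8250 -0.3440 0.8680 0.0590

o_n = [-0.0022, -0.5853, 0.0439]
J₁: ẑ×o_n = [0.5853, -0.0022, 0.0000], ω = ẑ
J2: z=[-0.2756, 0.9613, 0.0000] o=[-0.7017, -0.2012, 0.4700] → [-0.4096, -0.1175, -0.5666, -0.2756, 0.9613, 0.0000]
J3: z=[-0.9467, -0.2714, -0.1736] o=[-0.6149, -0.1763, -0.0421] → [-0.0943, -0.0250, 0.5535, -0.9467, -0.2714, -0.1736]
J4: z=[0.1197, -0.7965, 0.5927] o=[-0.5371, -0.3168, -0.2466] → [-0.0722, 0.2823, 0.3940, 0.1197, -0.7965, 0.5927]
q̇ = J⁺·V = [-0.8250, -0.3440, 0.8680, 0.0590]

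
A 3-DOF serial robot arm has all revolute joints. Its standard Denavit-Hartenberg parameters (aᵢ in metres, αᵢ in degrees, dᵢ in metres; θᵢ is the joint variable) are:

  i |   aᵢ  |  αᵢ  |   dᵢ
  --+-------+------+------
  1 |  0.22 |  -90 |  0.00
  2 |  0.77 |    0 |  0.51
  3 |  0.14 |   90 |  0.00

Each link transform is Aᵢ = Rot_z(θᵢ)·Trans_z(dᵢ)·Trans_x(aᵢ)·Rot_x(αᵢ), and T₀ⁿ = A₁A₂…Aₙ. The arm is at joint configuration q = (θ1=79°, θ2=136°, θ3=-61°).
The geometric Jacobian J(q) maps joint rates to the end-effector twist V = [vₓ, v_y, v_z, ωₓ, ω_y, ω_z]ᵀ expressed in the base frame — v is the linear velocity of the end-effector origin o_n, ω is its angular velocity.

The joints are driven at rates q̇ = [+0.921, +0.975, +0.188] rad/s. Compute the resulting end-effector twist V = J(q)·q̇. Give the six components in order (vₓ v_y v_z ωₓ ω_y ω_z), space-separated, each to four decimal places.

0.0500 -1.1797 0.4979 -1.1416 0.2219 0.9210

o_n = [-0.5574, -0.1949, -0.6701]
J₁: ẑ×o_n = [0.1949, -0.5574, 0.0000], ω = ẑ
J2: z=[-0.9816, 0.1908, 0.0000] o=[0.0420, 0.2160, 0.0000] → [-0.1279, -0.6578, 0.5177, -0.9816, 0.1908, 0.0000]
J3: z=[-0.9816, 0.1908, 0.0000] o=[-0.5643, -0.2304, -0.5349] → [-0.0258, -0.1327, -0.0362, -0.9816, 0.1908, 0.0000]
V = J·q̇ = [0.0500, -1.1797, 0.4979, -1.1416, 0.2219, 0.9210]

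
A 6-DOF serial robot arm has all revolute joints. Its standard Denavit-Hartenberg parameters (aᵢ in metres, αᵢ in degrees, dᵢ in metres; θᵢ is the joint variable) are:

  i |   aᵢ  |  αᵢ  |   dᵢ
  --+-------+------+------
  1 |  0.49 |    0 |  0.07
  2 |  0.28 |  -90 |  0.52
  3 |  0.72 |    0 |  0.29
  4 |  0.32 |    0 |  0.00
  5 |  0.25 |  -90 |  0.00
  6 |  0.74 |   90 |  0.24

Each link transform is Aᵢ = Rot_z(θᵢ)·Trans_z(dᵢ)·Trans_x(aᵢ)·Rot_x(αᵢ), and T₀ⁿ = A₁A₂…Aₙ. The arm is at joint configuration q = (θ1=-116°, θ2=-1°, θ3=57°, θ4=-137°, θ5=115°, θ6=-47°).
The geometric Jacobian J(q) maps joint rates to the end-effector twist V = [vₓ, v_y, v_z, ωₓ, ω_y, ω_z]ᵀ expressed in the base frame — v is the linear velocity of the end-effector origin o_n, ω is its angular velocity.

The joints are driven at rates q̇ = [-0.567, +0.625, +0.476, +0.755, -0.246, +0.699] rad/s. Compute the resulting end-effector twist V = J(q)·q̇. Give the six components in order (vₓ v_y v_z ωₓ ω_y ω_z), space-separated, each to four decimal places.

-0.3845 0.4799 -0.9454 1.0597 -0.0899 -0.5146

o_n = [-0.0227, -1.8943, -0.3282]
J₁: ẑ×o_n = [1.8943, -0.0227, 0.0000], ω = ẑ
J2: z=[0.0000, 0.0000, 1.0000] o=[-0.2148, -0.4404, 0.0700] → [1.4539, 0.1921, -0.0000, 0.0000, 0.0000, 1.0000]
J3: z=[0.8910, -0.4540, 0.0000] o=[-0.3419, -0.6899, 0.5900] → [0.4168, 0.8181, -0.9282, 0.8910, -0.4540, 0.0000]
J4: z=[0.8910, -0.4540, 0.0000] o=[-0.2616, -1.1709, -0.0138] → [0.1427, 0.2801, -0.5361, 0.8910, -0.4540, 0.0000]
J5: z=[0.8910, -0.4540, 0.0000] o=[-0.2868, -1.2205, 0.3013] → [0.2858, 0.5609, -0.4805, 0.8910, -0.4540, 0.0000]
J6: z=[0.2604, 0.5111, -0.8192] o=[-0.3798, -1.4029, 0.1579] → [-0.6509, -0.1659, -0.3104, 0.2604, 0.5111, -0.8192]
V = J·q̇ = [-0.3845, 0.4799, -0.9454, 1.0597, -0.0899, -0.5146]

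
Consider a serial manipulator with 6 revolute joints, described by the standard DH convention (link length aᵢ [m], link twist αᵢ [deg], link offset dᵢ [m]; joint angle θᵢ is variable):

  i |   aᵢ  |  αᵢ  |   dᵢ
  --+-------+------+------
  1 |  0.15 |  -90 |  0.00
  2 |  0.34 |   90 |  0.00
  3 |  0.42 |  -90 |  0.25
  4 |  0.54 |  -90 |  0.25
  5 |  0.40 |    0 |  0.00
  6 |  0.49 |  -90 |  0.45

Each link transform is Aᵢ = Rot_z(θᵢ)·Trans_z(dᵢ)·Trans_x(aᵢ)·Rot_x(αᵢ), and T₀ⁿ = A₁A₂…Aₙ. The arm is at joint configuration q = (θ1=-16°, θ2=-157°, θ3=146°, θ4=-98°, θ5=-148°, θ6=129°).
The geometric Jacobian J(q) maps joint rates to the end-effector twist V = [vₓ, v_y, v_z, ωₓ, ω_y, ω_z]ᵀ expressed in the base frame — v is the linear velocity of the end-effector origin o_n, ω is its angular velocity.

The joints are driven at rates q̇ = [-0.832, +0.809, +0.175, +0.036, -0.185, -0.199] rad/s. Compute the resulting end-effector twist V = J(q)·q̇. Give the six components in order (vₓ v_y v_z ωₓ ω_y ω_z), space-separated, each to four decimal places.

o_n = [0.3308, -0.1811, -1.1465]
J₁: ẑ×o_n = [0.1811, 0.3308, -0.0000], ω = ẑ
J2: z=[0.2756, 0.9613, 0.0000] o=[0.1442, -0.0413, 0.0000] → [-1.1021, 0.3160, -0.2179, 0.2756, 0.9613, 0.0000]
J3: z=[-0.3756, 0.1077, -0.9205] o=[-0.1567, 0.0449, 0.1328] → [-0.3458, -0.9292, 0.0324, -0.3756, 0.1077, -0.9205]
J4: z=[0.2663, -0.9388, -0.2185] o=[0.1223, 0.2093, -0.2333] → [0.7720, 0.1976, 0.0918, 0.2663, -0.9388, -0.2185]
J5: z=[0.8268, 0.3390, -0.4489] o=[-0.0787, 0.0076, -0.7558] → [-0.2171, 0.1392, -0.2948, 0.8268, 0.3390, -0.4489]
J6: z=[0.8268, 0.3390, -0.4489] o=[0.1458, -0.2122, -0.5082] → [-0.2024, 0.4447, -0.0370, 0.8268, 0.3390, -0.4489]
V = J·q̇ = [-0.9945, -0.2893, -0.1054, -0.1506, 0.6325, -0.8286]

-0.9945 -0.2893 -0.1054 -0.1506 0.6325 -0.8286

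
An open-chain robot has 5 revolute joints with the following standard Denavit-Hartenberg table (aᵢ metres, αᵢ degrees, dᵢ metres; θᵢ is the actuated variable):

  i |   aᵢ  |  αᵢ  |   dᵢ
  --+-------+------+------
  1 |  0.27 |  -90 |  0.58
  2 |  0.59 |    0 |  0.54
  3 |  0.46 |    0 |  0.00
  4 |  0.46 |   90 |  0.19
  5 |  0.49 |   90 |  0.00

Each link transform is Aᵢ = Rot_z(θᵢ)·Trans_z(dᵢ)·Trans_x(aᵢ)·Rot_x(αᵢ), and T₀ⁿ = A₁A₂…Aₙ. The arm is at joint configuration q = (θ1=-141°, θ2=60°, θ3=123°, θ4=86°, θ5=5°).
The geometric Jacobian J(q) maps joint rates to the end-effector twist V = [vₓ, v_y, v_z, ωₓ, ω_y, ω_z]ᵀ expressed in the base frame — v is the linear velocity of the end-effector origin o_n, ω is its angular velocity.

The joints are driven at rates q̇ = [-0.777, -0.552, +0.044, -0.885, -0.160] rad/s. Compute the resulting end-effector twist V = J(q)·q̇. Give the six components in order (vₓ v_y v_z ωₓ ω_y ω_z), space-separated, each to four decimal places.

o_n = [0.4170, -0.6566, 1.0411]
J₁: ẑ×o_n = [0.6566, 0.4170, -0.0000], ω = ẑ
J2: z=[0.6293, -0.7771, 0.0000] o=[-0.2098, -0.1699, 0.5800] → [-0.3584, -0.2902, 0.1809, 0.6293, -0.7771, 0.0000]
J3: z=[0.6293, -0.7771, 0.0000] o=[-0.0993, -0.7752, 0.0690] → [-0.7554, -0.6117, 0.4759, 0.6293, -0.7771, 0.0000]
J4: z=[0.6293, -0.7771, 0.0000] o=[0.2577, -0.4861, 0.0931] → [-0.7367, -0.5966, 0.0165, 0.6293, -0.7771, 0.0000]
J5: z=[0.7770, 0.6292, -0.0175] o=[0.3836, -0.6287, 0.5530] → [0.3066, -0.3798, -0.0427, 0.7770, 0.6292, -0.0175]
V = J·q̇ = [0.2574, 0.3980, -0.0867, -1.0010, 0.9819, -0.7742]

0.2574 0.3980 -0.0867 -1.0010 0.9819 -0.7742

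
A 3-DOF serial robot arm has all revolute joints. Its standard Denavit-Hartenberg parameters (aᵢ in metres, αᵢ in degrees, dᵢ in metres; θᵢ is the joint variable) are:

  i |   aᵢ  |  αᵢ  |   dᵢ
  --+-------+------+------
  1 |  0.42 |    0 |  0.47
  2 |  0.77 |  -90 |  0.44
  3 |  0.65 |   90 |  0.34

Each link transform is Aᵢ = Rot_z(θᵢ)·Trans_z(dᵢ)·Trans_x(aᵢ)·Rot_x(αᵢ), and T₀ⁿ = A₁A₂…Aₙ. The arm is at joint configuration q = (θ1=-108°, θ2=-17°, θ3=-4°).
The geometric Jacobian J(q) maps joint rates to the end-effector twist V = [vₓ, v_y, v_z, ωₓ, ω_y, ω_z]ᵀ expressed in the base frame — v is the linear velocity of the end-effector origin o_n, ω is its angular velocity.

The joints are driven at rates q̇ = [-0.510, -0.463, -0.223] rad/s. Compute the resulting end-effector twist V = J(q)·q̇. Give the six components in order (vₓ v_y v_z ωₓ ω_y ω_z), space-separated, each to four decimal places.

o_n = [-0.6648, -1.7564, 0.9553]
J₁: ẑ×o_n = [1.7564, -0.6648, 0.0000], ω = ẑ
J2: z=[0.0000, 0.0000, 1.0000] o=[-0.1298, -0.3994, 0.4700] → [1.3569, -0.5351, 0.0000, 0.0000, 0.0000, 1.0000]
J3: z=[0.8192, -0.5736, 0.0000] o=[-0.5714, -1.0302, 0.9100] → [-0.0260, -0.0371, -0.6484, 0.8192, -0.5736, 0.0000]
V = J·q̇ = [-1.5182, 0.5951, 0.1446, -0.1827, 0.1279, -0.9730]

-1.5182 0.5951 0.1446 -0.1827 0.1279 -0.9730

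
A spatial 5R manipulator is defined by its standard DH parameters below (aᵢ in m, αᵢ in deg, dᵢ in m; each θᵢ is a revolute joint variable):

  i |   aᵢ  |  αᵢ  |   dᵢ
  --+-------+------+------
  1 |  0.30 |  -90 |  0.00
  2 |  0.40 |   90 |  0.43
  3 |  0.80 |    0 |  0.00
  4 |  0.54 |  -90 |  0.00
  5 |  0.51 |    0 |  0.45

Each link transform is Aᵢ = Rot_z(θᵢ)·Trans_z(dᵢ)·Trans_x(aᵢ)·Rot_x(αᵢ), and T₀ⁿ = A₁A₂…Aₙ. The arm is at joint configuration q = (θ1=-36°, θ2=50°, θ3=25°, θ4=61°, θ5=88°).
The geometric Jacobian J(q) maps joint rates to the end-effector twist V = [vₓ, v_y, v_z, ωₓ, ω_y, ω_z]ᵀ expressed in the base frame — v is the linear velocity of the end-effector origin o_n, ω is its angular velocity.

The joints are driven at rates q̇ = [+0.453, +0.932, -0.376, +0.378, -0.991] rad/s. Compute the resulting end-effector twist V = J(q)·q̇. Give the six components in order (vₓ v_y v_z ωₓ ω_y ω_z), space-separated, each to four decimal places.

-0.8285 1.0935 -0.1766 1.0225 0.3237 -0.3030

o_n = [1.0957, 0.8800, -0.8754]
J₁: ẑ×o_n = [-0.8800, 1.0957, 0.0000], ω = ẑ
J2: z=[0.5878, 0.8090, 0.0000] o=[0.2427, -0.1763, 0.0000] → [-0.7082, 0.5145, -0.0692, 0.5878, 0.8090, 0.0000]
J3: z=[0.6197, -0.4503, 0.6428] o=[0.7035, 0.0204, -0.3064] → [-0.2963, 0.6047, 0.7093, 0.6197, -0.4503, 0.6428]
J4: z=[0.6197, -0.4503, 0.6428] o=[1.2792, 0.0200, -0.8618] → [-0.5467, -0.1096, 0.4503, 0.6197, -0.4503, 0.6428]
J5: z=[-0.4778, 0.4333, 0.7642] o=[1.6155, 0.4416, -0.8907] → [-0.3284, -0.3899, 0.0158, -0.4778, 0.4333, 0.7642]
V = J·q̇ = [-0.8285, 1.0935, -0.1766, 1.0225, 0.3237, -0.3030]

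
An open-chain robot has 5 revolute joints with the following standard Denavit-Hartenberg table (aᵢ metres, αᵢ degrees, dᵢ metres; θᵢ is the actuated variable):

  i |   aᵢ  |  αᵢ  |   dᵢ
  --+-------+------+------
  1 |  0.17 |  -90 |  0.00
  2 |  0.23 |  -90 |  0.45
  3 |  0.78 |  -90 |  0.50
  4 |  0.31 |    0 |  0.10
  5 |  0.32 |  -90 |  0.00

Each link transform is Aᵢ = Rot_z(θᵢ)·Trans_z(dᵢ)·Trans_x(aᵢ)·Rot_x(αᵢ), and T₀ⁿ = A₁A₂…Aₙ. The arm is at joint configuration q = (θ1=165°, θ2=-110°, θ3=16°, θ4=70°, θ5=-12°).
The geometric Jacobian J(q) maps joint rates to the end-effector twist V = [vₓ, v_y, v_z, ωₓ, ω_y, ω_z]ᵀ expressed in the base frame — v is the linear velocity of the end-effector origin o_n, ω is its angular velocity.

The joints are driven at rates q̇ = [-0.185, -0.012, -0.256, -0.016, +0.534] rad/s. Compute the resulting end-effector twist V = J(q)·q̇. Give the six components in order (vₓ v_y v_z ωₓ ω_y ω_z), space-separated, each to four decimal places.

o_n = [0.2785, -0.1398, 1.1223]
J₁: ẑ×o_n = [0.1398, 0.2785, -0.0000], ω = ẑ
J2: z=[-0.2588, -0.9659, 0.0000] o=[-0.1642, 0.0440, 0.0000] → [-1.0841, 0.2905, 0.4752, -0.2588, -0.9659, 0.0000]
J3: z=[-0.9077, 0.2432, 0.3420] o=[-0.2047, -0.4110, 0.2161] → [0.1276, 0.9878, -0.3637, -0.9077, 0.2432, 0.3420]
J4: z=[0.1577, 0.9529, -0.2590] o=[-0.3552, -0.1481, 1.0917] → [0.0313, -0.1690, -0.6025, 0.1577, 0.9529, -0.2590]
J5: z=[0.1577, 0.9529, -0.2590] o=[-0.0338, -0.1045, 1.0619] → [0.0484, -0.0904, -0.3031, 0.1577, 0.9529, -0.2590]
V = J·q̇ = [-0.0202, -0.3535, -0.0648, 0.3172, 0.4429, -0.4067]

-0.0202 -0.3535 -0.0648 0.3172 0.4429 -0.4067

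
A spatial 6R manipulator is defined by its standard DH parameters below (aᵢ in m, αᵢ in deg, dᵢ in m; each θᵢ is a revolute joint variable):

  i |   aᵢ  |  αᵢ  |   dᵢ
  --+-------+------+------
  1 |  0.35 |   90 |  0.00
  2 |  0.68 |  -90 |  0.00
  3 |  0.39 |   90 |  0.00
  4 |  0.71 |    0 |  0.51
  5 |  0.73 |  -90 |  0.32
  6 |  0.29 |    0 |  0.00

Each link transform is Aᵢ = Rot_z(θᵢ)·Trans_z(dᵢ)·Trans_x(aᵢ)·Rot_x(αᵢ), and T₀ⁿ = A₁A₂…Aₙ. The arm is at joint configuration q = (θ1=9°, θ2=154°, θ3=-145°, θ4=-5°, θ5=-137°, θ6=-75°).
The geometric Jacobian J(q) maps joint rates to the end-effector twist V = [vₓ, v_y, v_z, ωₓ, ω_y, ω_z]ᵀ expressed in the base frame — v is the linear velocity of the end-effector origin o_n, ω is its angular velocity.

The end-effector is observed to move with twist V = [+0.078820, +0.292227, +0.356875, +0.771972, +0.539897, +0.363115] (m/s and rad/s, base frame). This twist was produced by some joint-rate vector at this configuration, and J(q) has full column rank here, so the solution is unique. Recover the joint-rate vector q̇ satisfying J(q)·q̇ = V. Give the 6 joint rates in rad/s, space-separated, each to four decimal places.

o_n = [0.7846, 0.7761, 0.3538]
J₁: ẑ×o_n = [-0.7761, 0.7846, 0.0000], ω = ẑ
J2: z=[0.1564, -0.9877, 0.0000] o=[0.3457, 0.0548, 0.0000] → [-0.3495, -0.0554, 0.5463, 0.1564, -0.9877, 0.0000]
J3: z=[-0.4330, -0.0686, -0.8988] o=[-0.2580, -0.0409, 0.2981] → [0.7305, -0.9129, -0.2822, -0.4330, -0.0686, -0.8988]
J4: z=[0.3810, 0.8897, -0.2514] o=[0.0606, -0.2169, 0.1580] → [0.4239, -0.2566, -0.2657, 0.3810, 0.8897, -0.2514]
J5: z=[0.3810, 0.8897, -0.2514] o=[0.8596, -0.0781, -0.1686] → [0.6796, -0.1802, 0.3922, 0.3810, 0.8897, -0.2514]
J6: z=[0.8441, -0.2238, 0.4872] o=[0.7062, 0.4970, 0.3615] → [-0.1343, 0.0447, 0.2531, 0.8441, -0.2238, 0.4872]
q̇ = J⁺·V = [-0.2800, -0.1670, -0.6270, 0.0290, 0.4470, 0.4090]

-0.2800 -0.1670 -0.6270 0.0290 0.4470 0.4090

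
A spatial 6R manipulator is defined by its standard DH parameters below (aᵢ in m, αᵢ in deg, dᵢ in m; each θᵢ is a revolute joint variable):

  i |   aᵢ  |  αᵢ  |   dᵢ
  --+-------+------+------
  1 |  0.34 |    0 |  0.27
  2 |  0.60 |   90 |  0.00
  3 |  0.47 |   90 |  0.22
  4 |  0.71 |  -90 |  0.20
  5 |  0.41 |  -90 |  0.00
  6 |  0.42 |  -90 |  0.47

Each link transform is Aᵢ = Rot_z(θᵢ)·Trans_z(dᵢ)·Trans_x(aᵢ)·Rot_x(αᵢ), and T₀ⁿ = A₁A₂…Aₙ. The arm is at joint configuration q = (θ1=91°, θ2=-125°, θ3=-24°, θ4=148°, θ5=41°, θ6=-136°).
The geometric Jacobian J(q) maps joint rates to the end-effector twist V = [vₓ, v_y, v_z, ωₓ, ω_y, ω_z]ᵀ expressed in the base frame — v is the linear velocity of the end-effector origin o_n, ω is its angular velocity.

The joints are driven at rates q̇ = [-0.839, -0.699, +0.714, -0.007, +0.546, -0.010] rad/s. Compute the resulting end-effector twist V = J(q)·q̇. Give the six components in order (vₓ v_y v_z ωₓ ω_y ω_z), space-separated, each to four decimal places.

o_n = [0.3683, -0.1882, 0.5143]
J₁: ẑ×o_n = [0.1882, 0.3683, -0.0000], ω = ẑ
J2: z=[0.0000, 0.0000, 1.0000] o=[-0.0059, 0.3399, 0.2700] → [0.5281, 0.3742, -0.0000, 0.0000, 0.0000, 1.0000]
J3: z=[-0.5592, -0.8290, 0.0000] o=[0.4915, 0.0044, 0.2700] → [-0.2026, 0.1366, 0.0056, -0.5592, -0.8290, 0.0000]
J4: z=[-0.3372, 0.2274, -0.9135] o=[0.7244, -0.4181, 0.0788] → [0.3091, 0.4722, 0.0035, -0.3372, 0.2274, -0.9135]
J5: z=[0.0729, 0.9738, 0.2155] o=[-0.0094, -0.3769, 0.1410] → [0.3228, 0.0542, -0.3541, 0.0729, 0.9738, 0.2155]
J6: z=[0.8703, -0.1677, 0.4632] o=[-0.2092, -0.4400, 0.4935] → [-0.1201, 0.2493, 0.3159, 0.8703, -0.1677, 0.4632]
V = J·q̇ = [-0.4964, -0.4493, -0.1925, -0.3658, -0.0602, -1.4186]

-0.4964 -0.4493 -0.1925 -0.3658 -0.0602 -1.4186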